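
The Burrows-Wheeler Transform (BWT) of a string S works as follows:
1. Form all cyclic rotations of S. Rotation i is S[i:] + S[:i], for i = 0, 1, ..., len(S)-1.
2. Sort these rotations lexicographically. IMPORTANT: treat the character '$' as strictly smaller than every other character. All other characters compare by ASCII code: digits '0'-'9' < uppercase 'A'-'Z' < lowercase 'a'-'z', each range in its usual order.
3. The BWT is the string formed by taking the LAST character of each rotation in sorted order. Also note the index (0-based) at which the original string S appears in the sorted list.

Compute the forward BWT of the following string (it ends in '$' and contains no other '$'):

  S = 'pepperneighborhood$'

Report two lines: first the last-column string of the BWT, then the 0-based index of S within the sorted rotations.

Answer: dhonppigrerohb$peoe
14

Derivation:
All 19 rotations (rotation i = S[i:]+S[:i]):
  rot[0] = pepperneighborhood$
  rot[1] = epperneighborhood$p
  rot[2] = pperneighborhood$pe
  rot[3] = perneighborhood$pep
  rot[4] = erneighborhood$pepp
  rot[5] = rneighborhood$peppe
  rot[6] = neighborhood$pepper
  rot[7] = eighborhood$peppern
  rot[8] = ighborhood$pepperne
  rot[9] = ghborhood$peppernei
  rot[10] = hborhood$pepperneig
  rot[11] = borhood$pepperneigh
  rot[12] = orhood$pepperneighb
  rot[13] = rhood$pepperneighbo
  rot[14] = hood$pepperneighbor
  rot[15] = ood$pepperneighborh
  rot[16] = od$pepperneighborho
  rot[17] = d$pepperneighborhoo
  rot[18] = $pepperneighborhood
Sorted (with $ < everything):
  sorted[0] = $pepperneighborhood  (last char: 'd')
  sorted[1] = borhood$pepperneigh  (last char: 'h')
  sorted[2] = d$pepperneighborhoo  (last char: 'o')
  sorted[3] = eighborhood$peppern  (last char: 'n')
  sorted[4] = epperneighborhood$p  (last char: 'p')
  sorted[5] = erneighborhood$pepp  (last char: 'p')
  sorted[6] = ghborhood$peppernei  (last char: 'i')
  sorted[7] = hborhood$pepperneig  (last char: 'g')
  sorted[8] = hood$pepperneighbor  (last char: 'r')
  sorted[9] = ighborhood$pepperne  (last char: 'e')
  sorted[10] = neighborhood$pepper  (last char: 'r')
  sorted[11] = od$pepperneighborho  (last char: 'o')
  sorted[12] = ood$pepperneighborh  (last char: 'h')
  sorted[13] = orhood$pepperneighb  (last char: 'b')
  sorted[14] = pepperneighborhood$  (last char: '$')
  sorted[15] = perneighborhood$pep  (last char: 'p')
  sorted[16] = pperneighborhood$pe  (last char: 'e')
  sorted[17] = rhood$pepperneighbo  (last char: 'o')
  sorted[18] = rneighborhood$peppe  (last char: 'e')
Last column: dhonppigrerohb$peoe
Original string S is at sorted index 14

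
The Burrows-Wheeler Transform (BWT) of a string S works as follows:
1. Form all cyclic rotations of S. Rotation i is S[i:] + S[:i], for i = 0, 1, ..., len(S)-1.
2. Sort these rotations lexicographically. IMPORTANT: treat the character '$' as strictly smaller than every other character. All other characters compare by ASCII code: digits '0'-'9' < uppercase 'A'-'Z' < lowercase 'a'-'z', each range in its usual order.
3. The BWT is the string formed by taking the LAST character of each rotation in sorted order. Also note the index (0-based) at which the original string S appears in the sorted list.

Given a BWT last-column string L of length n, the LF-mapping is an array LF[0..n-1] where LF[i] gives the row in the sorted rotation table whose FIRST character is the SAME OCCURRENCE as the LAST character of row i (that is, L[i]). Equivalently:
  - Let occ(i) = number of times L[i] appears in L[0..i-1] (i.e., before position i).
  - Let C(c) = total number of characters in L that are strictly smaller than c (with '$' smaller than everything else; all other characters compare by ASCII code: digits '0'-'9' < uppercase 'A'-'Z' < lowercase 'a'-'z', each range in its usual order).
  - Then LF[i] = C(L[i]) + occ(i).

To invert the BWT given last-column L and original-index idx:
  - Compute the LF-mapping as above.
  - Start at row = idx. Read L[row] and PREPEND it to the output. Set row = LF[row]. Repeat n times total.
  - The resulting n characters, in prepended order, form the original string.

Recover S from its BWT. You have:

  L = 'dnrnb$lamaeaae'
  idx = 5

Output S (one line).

LF mapping: 6 11 13 12 5 0 9 1 10 2 7 3 4 8
Walk LF starting at row 5, prepending L[row]:
  step 1: row=5, L[5]='$', prepend. Next row=LF[5]=0
  step 2: row=0, L[0]='d', prepend. Next row=LF[0]=6
  step 3: row=6, L[6]='l', prepend. Next row=LF[6]=9
  step 4: row=9, L[9]='a', prepend. Next row=LF[9]=2
  step 5: row=2, L[2]='r', prepend. Next row=LF[2]=13
  step 6: row=13, L[13]='e', prepend. Next row=LF[13]=8
  step 7: row=8, L[8]='m', prepend. Next row=LF[8]=10
  step 8: row=10, L[10]='e', prepend. Next row=LF[10]=7
  step 9: row=7, L[7]='a', prepend. Next row=LF[7]=1
  step 10: row=1, L[1]='n', prepend. Next row=LF[1]=11
  step 11: row=11, L[11]='a', prepend. Next row=LF[11]=3
  step 12: row=3, L[3]='n', prepend. Next row=LF[3]=12
  step 13: row=12, L[12]='a', prepend. Next row=LF[12]=4
  step 14: row=4, L[4]='b', prepend. Next row=LF[4]=5
Reversed output: bananaemerald$

Answer: bananaemerald$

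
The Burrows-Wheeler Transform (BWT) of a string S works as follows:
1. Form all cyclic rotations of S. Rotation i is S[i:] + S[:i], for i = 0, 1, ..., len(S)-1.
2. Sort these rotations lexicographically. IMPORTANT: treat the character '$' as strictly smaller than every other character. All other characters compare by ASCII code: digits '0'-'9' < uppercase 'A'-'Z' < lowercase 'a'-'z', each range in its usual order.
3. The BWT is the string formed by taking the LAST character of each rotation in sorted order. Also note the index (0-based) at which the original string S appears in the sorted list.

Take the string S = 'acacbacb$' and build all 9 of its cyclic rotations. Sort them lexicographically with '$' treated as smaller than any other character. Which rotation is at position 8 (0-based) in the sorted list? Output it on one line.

All 9 rotations (rotation i = S[i:]+S[:i]):
  rot[0] = acacbacb$
  rot[1] = cacbacb$a
  rot[2] = acbacb$ac
  rot[3] = cbacb$aca
  rot[4] = bacb$acac
  rot[5] = acb$acacb
  rot[6] = cb$acacba
  rot[7] = b$acacbac
  rot[8] = $acacbacb
Sorted (with $ < everything):
  sorted[0] = $acacbacb
  sorted[1] = acacbacb$
  sorted[2] = acb$acacb
  sorted[3] = acbacb$ac
  sorted[4] = b$acacbac
  sorted[5] = bacb$acac
  sorted[6] = cacbacb$a
  sorted[7] = cb$acacba
  sorted[8] = cbacb$aca
sorted[8] = cbacb$aca

Answer: cbacb$aca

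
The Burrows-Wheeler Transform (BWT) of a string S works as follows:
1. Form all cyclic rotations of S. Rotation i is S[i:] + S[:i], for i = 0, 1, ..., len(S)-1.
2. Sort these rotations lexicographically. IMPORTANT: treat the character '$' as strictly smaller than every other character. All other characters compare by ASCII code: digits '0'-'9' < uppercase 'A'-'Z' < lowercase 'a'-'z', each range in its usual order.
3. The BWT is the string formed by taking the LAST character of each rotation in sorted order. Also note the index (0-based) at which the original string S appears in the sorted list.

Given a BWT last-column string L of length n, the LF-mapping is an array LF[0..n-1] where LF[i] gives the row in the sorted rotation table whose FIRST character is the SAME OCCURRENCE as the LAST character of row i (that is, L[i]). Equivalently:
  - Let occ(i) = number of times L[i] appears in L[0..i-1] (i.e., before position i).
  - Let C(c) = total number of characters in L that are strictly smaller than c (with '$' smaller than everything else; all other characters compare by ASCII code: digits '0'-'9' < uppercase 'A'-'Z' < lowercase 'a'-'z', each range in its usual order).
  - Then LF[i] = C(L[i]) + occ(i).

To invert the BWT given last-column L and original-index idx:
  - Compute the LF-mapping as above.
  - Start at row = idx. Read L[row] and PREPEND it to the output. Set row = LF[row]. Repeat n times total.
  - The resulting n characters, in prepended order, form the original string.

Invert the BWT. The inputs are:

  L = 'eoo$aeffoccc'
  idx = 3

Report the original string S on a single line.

LF mapping: 5 9 10 0 1 6 7 8 11 2 3 4
Walk LF starting at row 3, prepending L[row]:
  step 1: row=3, L[3]='$', prepend. Next row=LF[3]=0
  step 2: row=0, L[0]='e', prepend. Next row=LF[0]=5
  step 3: row=5, L[5]='e', prepend. Next row=LF[5]=6
  step 4: row=6, L[6]='f', prepend. Next row=LF[6]=7
  step 5: row=7, L[7]='f', prepend. Next row=LF[7]=8
  step 6: row=8, L[8]='o', prepend. Next row=LF[8]=11
  step 7: row=11, L[11]='c', prepend. Next row=LF[11]=4
  step 8: row=4, L[4]='a', prepend. Next row=LF[4]=1
  step 9: row=1, L[1]='o', prepend. Next row=LF[1]=9
  step 10: row=9, L[9]='c', prepend. Next row=LF[9]=2
  step 11: row=2, L[2]='o', prepend. Next row=LF[2]=10
  step 12: row=10, L[10]='c', prepend. Next row=LF[10]=3
Reversed output: cocoacoffee$

Answer: cocoacoffee$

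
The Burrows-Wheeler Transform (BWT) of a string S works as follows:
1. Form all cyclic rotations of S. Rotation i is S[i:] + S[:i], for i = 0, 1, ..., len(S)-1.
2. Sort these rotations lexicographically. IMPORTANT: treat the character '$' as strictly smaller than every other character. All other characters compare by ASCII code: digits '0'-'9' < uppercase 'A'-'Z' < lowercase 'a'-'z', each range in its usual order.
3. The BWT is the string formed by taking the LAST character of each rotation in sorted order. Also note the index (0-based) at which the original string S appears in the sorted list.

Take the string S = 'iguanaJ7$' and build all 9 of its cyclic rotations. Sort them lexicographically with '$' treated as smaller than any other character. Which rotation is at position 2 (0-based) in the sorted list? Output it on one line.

Answer: J7$iguana

Derivation:
All 9 rotations (rotation i = S[i:]+S[:i]):
  rot[0] = iguanaJ7$
  rot[1] = guanaJ7$i
  rot[2] = uanaJ7$ig
  rot[3] = anaJ7$igu
  rot[4] = naJ7$igua
  rot[5] = aJ7$iguan
  rot[6] = J7$iguana
  rot[7] = 7$iguanaJ
  rot[8] = $iguanaJ7
Sorted (with $ < everything):
  sorted[0] = $iguanaJ7
  sorted[1] = 7$iguanaJ
  sorted[2] = J7$iguana
  sorted[3] = aJ7$iguan
  sorted[4] = anaJ7$igu
  sorted[5] = guanaJ7$i
  sorted[6] = iguanaJ7$
  sorted[7] = naJ7$igua
  sorted[8] = uanaJ7$ig
sorted[2] = J7$iguana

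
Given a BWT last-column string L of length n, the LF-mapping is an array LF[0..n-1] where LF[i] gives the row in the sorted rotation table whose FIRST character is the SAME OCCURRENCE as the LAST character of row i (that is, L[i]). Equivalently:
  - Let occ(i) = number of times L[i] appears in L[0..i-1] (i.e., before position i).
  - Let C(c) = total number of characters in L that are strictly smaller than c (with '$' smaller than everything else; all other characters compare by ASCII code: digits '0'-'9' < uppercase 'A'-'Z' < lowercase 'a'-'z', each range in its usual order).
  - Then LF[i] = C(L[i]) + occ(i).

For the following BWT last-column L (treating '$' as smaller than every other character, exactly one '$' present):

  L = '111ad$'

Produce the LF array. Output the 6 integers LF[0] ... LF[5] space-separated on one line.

Answer: 1 2 3 4 5 0

Derivation:
Char counts: '$':1, '1':3, 'a':1, 'd':1
C (first-col start): C('$')=0, C('1')=1, C('a')=4, C('d')=5
L[0]='1': occ=0, LF[0]=C('1')+0=1+0=1
L[1]='1': occ=1, LF[1]=C('1')+1=1+1=2
L[2]='1': occ=2, LF[2]=C('1')+2=1+2=3
L[3]='a': occ=0, LF[3]=C('a')+0=4+0=4
L[4]='d': occ=0, LF[4]=C('d')+0=5+0=5
L[5]='$': occ=0, LF[5]=C('$')+0=0+0=0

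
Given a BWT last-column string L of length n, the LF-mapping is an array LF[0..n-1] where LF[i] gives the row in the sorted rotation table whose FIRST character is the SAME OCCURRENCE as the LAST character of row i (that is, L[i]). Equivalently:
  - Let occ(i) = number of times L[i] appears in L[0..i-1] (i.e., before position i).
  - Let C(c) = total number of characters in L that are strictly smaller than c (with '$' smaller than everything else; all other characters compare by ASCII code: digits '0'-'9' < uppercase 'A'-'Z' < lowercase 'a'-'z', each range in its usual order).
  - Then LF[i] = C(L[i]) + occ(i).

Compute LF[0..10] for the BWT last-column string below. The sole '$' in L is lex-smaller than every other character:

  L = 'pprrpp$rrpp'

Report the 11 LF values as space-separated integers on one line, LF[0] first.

Answer: 1 2 7 8 3 4 0 9 10 5 6

Derivation:
Char counts: '$':1, 'p':6, 'r':4
C (first-col start): C('$')=0, C('p')=1, C('r')=7
L[0]='p': occ=0, LF[0]=C('p')+0=1+0=1
L[1]='p': occ=1, LF[1]=C('p')+1=1+1=2
L[2]='r': occ=0, LF[2]=C('r')+0=7+0=7
L[3]='r': occ=1, LF[3]=C('r')+1=7+1=8
L[4]='p': occ=2, LF[4]=C('p')+2=1+2=3
L[5]='p': occ=3, LF[5]=C('p')+3=1+3=4
L[6]='$': occ=0, LF[6]=C('$')+0=0+0=0
L[7]='r': occ=2, LF[7]=C('r')+2=7+2=9
L[8]='r': occ=3, LF[8]=C('r')+3=7+3=10
L[9]='p': occ=4, LF[9]=C('p')+4=1+4=5
L[10]='p': occ=5, LF[10]=C('p')+5=1+5=6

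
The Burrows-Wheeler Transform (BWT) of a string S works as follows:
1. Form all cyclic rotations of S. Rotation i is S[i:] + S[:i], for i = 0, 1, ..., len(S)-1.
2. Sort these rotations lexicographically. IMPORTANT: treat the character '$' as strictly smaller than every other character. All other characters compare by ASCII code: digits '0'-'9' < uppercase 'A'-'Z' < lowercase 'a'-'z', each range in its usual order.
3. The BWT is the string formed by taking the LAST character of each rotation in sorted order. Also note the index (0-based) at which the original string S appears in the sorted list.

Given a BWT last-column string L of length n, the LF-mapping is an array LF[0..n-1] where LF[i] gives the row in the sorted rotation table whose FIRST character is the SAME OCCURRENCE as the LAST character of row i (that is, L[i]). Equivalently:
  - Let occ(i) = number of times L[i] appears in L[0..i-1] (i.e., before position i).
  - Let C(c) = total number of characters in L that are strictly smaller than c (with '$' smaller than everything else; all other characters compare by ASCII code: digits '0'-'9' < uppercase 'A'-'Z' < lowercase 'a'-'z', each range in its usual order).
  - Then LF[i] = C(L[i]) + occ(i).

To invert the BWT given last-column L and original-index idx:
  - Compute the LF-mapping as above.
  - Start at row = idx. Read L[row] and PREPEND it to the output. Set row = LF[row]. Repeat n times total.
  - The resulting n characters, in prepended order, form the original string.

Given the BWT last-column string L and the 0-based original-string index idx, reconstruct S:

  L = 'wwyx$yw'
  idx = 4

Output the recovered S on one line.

LF mapping: 1 2 5 4 0 6 3
Walk LF starting at row 4, prepending L[row]:
  step 1: row=4, L[4]='$', prepend. Next row=LF[4]=0
  step 2: row=0, L[0]='w', prepend. Next row=LF[0]=1
  step 3: row=1, L[1]='w', prepend. Next row=LF[1]=2
  step 4: row=2, L[2]='y', prepend. Next row=LF[2]=5
  step 5: row=5, L[5]='y', prepend. Next row=LF[5]=6
  step 6: row=6, L[6]='w', prepend. Next row=LF[6]=3
  step 7: row=3, L[3]='x', prepend. Next row=LF[3]=4
Reversed output: xwyyww$

Answer: xwyyww$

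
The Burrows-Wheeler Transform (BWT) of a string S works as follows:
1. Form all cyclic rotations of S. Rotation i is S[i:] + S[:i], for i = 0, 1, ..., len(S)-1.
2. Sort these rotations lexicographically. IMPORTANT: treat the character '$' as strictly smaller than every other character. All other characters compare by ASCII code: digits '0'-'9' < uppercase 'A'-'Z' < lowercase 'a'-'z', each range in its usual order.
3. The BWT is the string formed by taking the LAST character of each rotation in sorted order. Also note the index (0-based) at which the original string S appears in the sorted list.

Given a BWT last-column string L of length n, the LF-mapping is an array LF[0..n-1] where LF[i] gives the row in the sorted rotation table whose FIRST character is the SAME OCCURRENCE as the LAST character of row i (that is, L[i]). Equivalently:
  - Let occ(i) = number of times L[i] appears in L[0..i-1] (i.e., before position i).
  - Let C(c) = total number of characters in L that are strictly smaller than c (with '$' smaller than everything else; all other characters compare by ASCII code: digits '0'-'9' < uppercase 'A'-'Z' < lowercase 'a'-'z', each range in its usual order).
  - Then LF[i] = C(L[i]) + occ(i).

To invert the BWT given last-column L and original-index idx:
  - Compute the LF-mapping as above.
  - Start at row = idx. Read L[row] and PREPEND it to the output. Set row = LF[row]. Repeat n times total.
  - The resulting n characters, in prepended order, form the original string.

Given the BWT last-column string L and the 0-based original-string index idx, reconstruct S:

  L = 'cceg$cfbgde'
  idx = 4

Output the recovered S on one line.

LF mapping: 2 3 6 9 0 4 8 1 10 5 7
Walk LF starting at row 4, prepending L[row]:
  step 1: row=4, L[4]='$', prepend. Next row=LF[4]=0
  step 2: row=0, L[0]='c', prepend. Next row=LF[0]=2
  step 3: row=2, L[2]='e', prepend. Next row=LF[2]=6
  step 4: row=6, L[6]='f', prepend. Next row=LF[6]=8
  step 5: row=8, L[8]='g', prepend. Next row=LF[8]=10
  step 6: row=10, L[10]='e', prepend. Next row=LF[10]=7
  step 7: row=7, L[7]='b', prepend. Next row=LF[7]=1
  step 8: row=1, L[1]='c', prepend. Next row=LF[1]=3
  step 9: row=3, L[3]='g', prepend. Next row=LF[3]=9
  step 10: row=9, L[9]='d', prepend. Next row=LF[9]=5
  step 11: row=5, L[5]='c', prepend. Next row=LF[5]=4
Reversed output: cdgcbegfec$

Answer: cdgcbegfec$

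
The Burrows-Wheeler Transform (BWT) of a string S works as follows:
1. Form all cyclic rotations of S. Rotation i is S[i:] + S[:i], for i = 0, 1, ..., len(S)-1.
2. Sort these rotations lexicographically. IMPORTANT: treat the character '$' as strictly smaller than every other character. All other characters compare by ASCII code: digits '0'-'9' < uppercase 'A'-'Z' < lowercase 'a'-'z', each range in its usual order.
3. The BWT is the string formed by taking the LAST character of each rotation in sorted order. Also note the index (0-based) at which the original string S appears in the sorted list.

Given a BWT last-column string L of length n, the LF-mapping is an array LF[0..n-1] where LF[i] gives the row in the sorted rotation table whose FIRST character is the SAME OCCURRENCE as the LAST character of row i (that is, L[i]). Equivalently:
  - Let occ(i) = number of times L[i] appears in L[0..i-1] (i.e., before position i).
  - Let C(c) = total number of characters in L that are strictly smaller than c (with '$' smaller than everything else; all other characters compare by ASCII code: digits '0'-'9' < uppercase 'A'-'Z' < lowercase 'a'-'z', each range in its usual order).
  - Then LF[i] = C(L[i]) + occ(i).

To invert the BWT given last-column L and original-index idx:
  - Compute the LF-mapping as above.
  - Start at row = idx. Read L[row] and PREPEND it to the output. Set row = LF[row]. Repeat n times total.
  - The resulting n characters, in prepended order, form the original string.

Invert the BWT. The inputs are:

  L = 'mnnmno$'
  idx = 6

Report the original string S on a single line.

LF mapping: 1 3 4 2 5 6 0
Walk LF starting at row 6, prepending L[row]:
  step 1: row=6, L[6]='$', prepend. Next row=LF[6]=0
  step 2: row=0, L[0]='m', prepend. Next row=LF[0]=1
  step 3: row=1, L[1]='n', prepend. Next row=LF[1]=3
  step 4: row=3, L[3]='m', prepend. Next row=LF[3]=2
  step 5: row=2, L[2]='n', prepend. Next row=LF[2]=4
  step 6: row=4, L[4]='n', prepend. Next row=LF[4]=5
  step 7: row=5, L[5]='o', prepend. Next row=LF[5]=6
Reversed output: onnmnm$

Answer: onnmnm$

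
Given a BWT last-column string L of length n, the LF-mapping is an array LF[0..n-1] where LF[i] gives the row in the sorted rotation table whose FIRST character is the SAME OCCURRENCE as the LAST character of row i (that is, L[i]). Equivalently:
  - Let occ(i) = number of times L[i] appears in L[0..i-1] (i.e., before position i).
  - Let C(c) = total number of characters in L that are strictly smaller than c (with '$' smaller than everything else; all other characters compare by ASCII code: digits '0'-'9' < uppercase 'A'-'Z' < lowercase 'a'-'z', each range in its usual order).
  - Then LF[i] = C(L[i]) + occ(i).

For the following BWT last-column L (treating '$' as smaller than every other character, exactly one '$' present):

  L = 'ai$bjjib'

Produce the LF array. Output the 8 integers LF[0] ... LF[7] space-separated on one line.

Char counts: '$':1, 'a':1, 'b':2, 'i':2, 'j':2
C (first-col start): C('$')=0, C('a')=1, C('b')=2, C('i')=4, C('j')=6
L[0]='a': occ=0, LF[0]=C('a')+0=1+0=1
L[1]='i': occ=0, LF[1]=C('i')+0=4+0=4
L[2]='$': occ=0, LF[2]=C('$')+0=0+0=0
L[3]='b': occ=0, LF[3]=C('b')+0=2+0=2
L[4]='j': occ=0, LF[4]=C('j')+0=6+0=6
L[5]='j': occ=1, LF[5]=C('j')+1=6+1=7
L[6]='i': occ=1, LF[6]=C('i')+1=4+1=5
L[7]='b': occ=1, LF[7]=C('b')+1=2+1=3

Answer: 1 4 0 2 6 7 5 3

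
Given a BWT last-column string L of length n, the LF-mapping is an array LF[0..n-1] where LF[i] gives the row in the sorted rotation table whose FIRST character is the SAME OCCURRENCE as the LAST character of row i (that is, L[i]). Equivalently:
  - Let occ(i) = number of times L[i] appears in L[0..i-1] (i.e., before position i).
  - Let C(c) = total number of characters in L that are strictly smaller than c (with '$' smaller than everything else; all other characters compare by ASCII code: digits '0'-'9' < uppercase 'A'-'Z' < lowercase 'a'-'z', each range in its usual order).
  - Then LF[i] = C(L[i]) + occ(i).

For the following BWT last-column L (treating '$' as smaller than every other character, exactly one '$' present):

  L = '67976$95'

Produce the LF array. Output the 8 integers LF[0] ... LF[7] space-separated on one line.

Answer: 2 4 6 5 3 0 7 1

Derivation:
Char counts: '$':1, '5':1, '6':2, '7':2, '9':2
C (first-col start): C('$')=0, C('5')=1, C('6')=2, C('7')=4, C('9')=6
L[0]='6': occ=0, LF[0]=C('6')+0=2+0=2
L[1]='7': occ=0, LF[1]=C('7')+0=4+0=4
L[2]='9': occ=0, LF[2]=C('9')+0=6+0=6
L[3]='7': occ=1, LF[3]=C('7')+1=4+1=5
L[4]='6': occ=1, LF[4]=C('6')+1=2+1=3
L[5]='$': occ=0, LF[5]=C('$')+0=0+0=0
L[6]='9': occ=1, LF[6]=C('9')+1=6+1=7
L[7]='5': occ=0, LF[7]=C('5')+0=1+0=1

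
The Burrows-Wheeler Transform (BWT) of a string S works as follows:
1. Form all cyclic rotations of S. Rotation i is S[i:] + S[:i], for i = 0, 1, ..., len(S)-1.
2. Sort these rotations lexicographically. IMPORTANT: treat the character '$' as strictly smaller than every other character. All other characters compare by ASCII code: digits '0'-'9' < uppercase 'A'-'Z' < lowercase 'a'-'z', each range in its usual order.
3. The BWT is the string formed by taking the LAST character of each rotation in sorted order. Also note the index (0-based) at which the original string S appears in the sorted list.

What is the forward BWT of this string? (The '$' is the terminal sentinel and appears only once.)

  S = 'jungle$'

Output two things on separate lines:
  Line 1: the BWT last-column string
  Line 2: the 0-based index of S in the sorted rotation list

Answer: eln$guj
3

Derivation:
All 7 rotations (rotation i = S[i:]+S[:i]):
  rot[0] = jungle$
  rot[1] = ungle$j
  rot[2] = ngle$ju
  rot[3] = gle$jun
  rot[4] = le$jung
  rot[5] = e$jungl
  rot[6] = $jungle
Sorted (with $ < everything):
  sorted[0] = $jungle  (last char: 'e')
  sorted[1] = e$jungl  (last char: 'l')
  sorted[2] = gle$jun  (last char: 'n')
  sorted[3] = jungle$  (last char: '$')
  sorted[4] = le$jung  (last char: 'g')
  sorted[5] = ngle$ju  (last char: 'u')
  sorted[6] = ungle$j  (last char: 'j')
Last column: eln$guj
Original string S is at sorted index 3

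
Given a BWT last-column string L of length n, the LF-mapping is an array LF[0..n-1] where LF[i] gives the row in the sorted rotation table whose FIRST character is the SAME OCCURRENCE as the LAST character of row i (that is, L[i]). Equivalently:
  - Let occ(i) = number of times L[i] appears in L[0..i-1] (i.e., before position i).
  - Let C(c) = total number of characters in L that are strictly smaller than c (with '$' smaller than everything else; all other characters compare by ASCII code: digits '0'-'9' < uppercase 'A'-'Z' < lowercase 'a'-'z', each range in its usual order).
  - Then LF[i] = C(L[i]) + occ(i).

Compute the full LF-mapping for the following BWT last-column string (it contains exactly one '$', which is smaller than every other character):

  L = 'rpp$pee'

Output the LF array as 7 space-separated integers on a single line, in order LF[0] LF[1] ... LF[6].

Answer: 6 3 4 0 5 1 2

Derivation:
Char counts: '$':1, 'e':2, 'p':3, 'r':1
C (first-col start): C('$')=0, C('e')=1, C('p')=3, C('r')=6
L[0]='r': occ=0, LF[0]=C('r')+0=6+0=6
L[1]='p': occ=0, LF[1]=C('p')+0=3+0=3
L[2]='p': occ=1, LF[2]=C('p')+1=3+1=4
L[3]='$': occ=0, LF[3]=C('$')+0=0+0=0
L[4]='p': occ=2, LF[4]=C('p')+2=3+2=5
L[5]='e': occ=0, LF[5]=C('e')+0=1+0=1
L[6]='e': occ=1, LF[6]=C('e')+1=1+1=2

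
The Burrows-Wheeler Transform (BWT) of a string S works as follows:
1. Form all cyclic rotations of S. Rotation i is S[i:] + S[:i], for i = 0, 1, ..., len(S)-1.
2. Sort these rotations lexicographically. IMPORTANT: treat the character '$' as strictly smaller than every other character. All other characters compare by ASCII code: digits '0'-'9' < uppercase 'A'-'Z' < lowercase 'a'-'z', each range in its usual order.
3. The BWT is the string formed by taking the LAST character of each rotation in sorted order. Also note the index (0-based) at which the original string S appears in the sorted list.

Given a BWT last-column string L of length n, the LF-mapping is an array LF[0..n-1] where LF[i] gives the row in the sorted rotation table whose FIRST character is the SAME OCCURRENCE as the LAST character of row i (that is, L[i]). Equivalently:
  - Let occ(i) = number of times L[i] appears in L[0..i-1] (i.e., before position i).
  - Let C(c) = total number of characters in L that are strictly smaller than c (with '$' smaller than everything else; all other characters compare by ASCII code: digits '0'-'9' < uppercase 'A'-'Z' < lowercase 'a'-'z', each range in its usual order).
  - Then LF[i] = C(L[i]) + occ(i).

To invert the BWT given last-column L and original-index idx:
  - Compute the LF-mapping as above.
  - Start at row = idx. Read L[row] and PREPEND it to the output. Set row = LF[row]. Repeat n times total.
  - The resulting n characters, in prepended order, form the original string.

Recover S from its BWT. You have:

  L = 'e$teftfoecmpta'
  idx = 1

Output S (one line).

LF mapping: 3 0 11 4 6 12 7 9 5 2 8 10 13 1
Walk LF starting at row 1, prepending L[row]:
  step 1: row=1, L[1]='$', prepend. Next row=LF[1]=0
  step 2: row=0, L[0]='e', prepend. Next row=LF[0]=3
  step 3: row=3, L[3]='e', prepend. Next row=LF[3]=4
  step 4: row=4, L[4]='f', prepend. Next row=LF[4]=6
  step 5: row=6, L[6]='f', prepend. Next row=LF[6]=7
  step 6: row=7, L[7]='o', prepend. Next row=LF[7]=9
  step 7: row=9, L[9]='c', prepend. Next row=LF[9]=2
  step 8: row=2, L[2]='t', prepend. Next row=LF[2]=11
  step 9: row=11, L[11]='p', prepend. Next row=LF[11]=10
  step 10: row=10, L[10]='m', prepend. Next row=LF[10]=8
  step 11: row=8, L[8]='e', prepend. Next row=LF[8]=5
  step 12: row=5, L[5]='t', prepend. Next row=LF[5]=12
  step 13: row=12, L[12]='t', prepend. Next row=LF[12]=13
  step 14: row=13, L[13]='a', prepend. Next row=LF[13]=1
Reversed output: attemptcoffee$

Answer: attemptcoffee$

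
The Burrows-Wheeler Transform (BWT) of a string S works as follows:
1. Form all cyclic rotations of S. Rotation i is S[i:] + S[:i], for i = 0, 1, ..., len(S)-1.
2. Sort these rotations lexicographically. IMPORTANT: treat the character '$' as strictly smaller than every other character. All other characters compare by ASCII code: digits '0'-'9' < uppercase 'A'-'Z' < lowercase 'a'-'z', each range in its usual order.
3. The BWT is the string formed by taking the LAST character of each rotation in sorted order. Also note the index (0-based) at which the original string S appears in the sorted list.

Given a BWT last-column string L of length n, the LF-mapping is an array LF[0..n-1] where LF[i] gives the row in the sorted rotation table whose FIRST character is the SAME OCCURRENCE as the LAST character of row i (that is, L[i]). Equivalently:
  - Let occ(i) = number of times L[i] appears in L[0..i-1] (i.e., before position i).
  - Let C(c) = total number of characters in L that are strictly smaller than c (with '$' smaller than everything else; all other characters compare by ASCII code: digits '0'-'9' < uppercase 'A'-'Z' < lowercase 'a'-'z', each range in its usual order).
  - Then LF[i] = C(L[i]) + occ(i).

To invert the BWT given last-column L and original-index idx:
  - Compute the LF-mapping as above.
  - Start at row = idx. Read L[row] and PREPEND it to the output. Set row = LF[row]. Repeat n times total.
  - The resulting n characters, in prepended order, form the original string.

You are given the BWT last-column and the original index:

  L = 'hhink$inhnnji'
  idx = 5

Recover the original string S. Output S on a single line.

Answer: iinnjnnhkihh$

Derivation:
LF mapping: 1 2 4 9 8 0 5 10 3 11 12 7 6
Walk LF starting at row 5, prepending L[row]:
  step 1: row=5, L[5]='$', prepend. Next row=LF[5]=0
  step 2: row=0, L[0]='h', prepend. Next row=LF[0]=1
  step 3: row=1, L[1]='h', prepend. Next row=LF[1]=2
  step 4: row=2, L[2]='i', prepend. Next row=LF[2]=4
  step 5: row=4, L[4]='k', prepend. Next row=LF[4]=8
  step 6: row=8, L[8]='h', prepend. Next row=LF[8]=3
  step 7: row=3, L[3]='n', prepend. Next row=LF[3]=9
  step 8: row=9, L[9]='n', prepend. Next row=LF[9]=11
  step 9: row=11, L[11]='j', prepend. Next row=LF[11]=7
  step 10: row=7, L[7]='n', prepend. Next row=LF[7]=10
  step 11: row=10, L[10]='n', prepend. Next row=LF[10]=12
  step 12: row=12, L[12]='i', prepend. Next row=LF[12]=6
  step 13: row=6, L[6]='i', prepend. Next row=LF[6]=5
Reversed output: iinnjnnhkihh$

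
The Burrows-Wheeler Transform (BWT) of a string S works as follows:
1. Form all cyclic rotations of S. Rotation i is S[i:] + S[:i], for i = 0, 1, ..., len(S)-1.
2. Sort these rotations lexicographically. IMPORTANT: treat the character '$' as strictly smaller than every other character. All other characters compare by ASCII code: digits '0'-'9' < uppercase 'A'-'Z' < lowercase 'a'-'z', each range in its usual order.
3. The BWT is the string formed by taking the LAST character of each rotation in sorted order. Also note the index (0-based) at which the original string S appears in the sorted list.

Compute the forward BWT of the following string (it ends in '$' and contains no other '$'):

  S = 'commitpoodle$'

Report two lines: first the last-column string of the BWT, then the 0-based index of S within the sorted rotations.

Answer: e$olmdmoocpti
1

Derivation:
All 13 rotations (rotation i = S[i:]+S[:i]):
  rot[0] = commitpoodle$
  rot[1] = ommitpoodle$c
  rot[2] = mmitpoodle$co
  rot[3] = mitpoodle$com
  rot[4] = itpoodle$comm
  rot[5] = tpoodle$commi
  rot[6] = poodle$commit
  rot[7] = oodle$commitp
  rot[8] = odle$commitpo
  rot[9] = dle$commitpoo
  rot[10] = le$commitpood
  rot[11] = e$commitpoodl
  rot[12] = $commitpoodle
Sorted (with $ < everything):
  sorted[0] = $commitpoodle  (last char: 'e')
  sorted[1] = commitpoodle$  (last char: '$')
  sorted[2] = dle$commitpoo  (last char: 'o')
  sorted[3] = e$commitpoodl  (last char: 'l')
  sorted[4] = itpoodle$comm  (last char: 'm')
  sorted[5] = le$commitpood  (last char: 'd')
  sorted[6] = mitpoodle$com  (last char: 'm')
  sorted[7] = mmitpoodle$co  (last char: 'o')
  sorted[8] = odle$commitpo  (last char: 'o')
  sorted[9] = ommitpoodle$c  (last char: 'c')
  sorted[10] = oodle$commitp  (last char: 'p')
  sorted[11] = poodle$commit  (last char: 't')
  sorted[12] = tpoodle$commi  (last char: 'i')
Last column: e$olmdmoocpti
Original string S is at sorted index 1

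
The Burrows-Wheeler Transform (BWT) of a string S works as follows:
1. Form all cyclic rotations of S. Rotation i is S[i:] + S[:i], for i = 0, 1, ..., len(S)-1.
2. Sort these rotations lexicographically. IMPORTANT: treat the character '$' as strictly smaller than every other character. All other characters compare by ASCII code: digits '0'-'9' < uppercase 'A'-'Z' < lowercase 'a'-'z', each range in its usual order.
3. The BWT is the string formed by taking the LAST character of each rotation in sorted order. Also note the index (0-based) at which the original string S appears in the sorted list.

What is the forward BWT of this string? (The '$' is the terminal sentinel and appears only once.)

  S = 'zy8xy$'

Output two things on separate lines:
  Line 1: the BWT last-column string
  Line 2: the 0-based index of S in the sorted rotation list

All 6 rotations (rotation i = S[i:]+S[:i]):
  rot[0] = zy8xy$
  rot[1] = y8xy$z
  rot[2] = 8xy$zy
  rot[3] = xy$zy8
  rot[4] = y$zy8x
  rot[5] = $zy8xy
Sorted (with $ < everything):
  sorted[0] = $zy8xy  (last char: 'y')
  sorted[1] = 8xy$zy  (last char: 'y')
  sorted[2] = xy$zy8  (last char: '8')
  sorted[3] = y$zy8x  (last char: 'x')
  sorted[4] = y8xy$z  (last char: 'z')
  sorted[5] = zy8xy$  (last char: '$')
Last column: yy8xz$
Original string S is at sorted index 5

Answer: yy8xz$
5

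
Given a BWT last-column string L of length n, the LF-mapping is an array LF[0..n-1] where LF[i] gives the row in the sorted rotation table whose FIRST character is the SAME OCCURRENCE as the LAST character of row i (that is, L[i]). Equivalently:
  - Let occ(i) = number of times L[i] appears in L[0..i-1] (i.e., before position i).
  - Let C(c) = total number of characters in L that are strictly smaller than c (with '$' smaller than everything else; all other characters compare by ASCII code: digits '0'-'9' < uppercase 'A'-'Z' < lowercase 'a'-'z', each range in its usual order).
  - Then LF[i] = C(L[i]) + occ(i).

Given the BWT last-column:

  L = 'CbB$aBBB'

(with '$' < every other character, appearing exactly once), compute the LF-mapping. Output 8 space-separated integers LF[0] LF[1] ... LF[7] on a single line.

Char counts: '$':1, 'B':4, 'C':1, 'a':1, 'b':1
C (first-col start): C('$')=0, C('B')=1, C('C')=5, C('a')=6, C('b')=7
L[0]='C': occ=0, LF[0]=C('C')+0=5+0=5
L[1]='b': occ=0, LF[1]=C('b')+0=7+0=7
L[2]='B': occ=0, LF[2]=C('B')+0=1+0=1
L[3]='$': occ=0, LF[3]=C('$')+0=0+0=0
L[4]='a': occ=0, LF[4]=C('a')+0=6+0=6
L[5]='B': occ=1, LF[5]=C('B')+1=1+1=2
L[6]='B': occ=2, LF[6]=C('B')+2=1+2=3
L[7]='B': occ=3, LF[7]=C('B')+3=1+3=4

Answer: 5 7 1 0 6 2 3 4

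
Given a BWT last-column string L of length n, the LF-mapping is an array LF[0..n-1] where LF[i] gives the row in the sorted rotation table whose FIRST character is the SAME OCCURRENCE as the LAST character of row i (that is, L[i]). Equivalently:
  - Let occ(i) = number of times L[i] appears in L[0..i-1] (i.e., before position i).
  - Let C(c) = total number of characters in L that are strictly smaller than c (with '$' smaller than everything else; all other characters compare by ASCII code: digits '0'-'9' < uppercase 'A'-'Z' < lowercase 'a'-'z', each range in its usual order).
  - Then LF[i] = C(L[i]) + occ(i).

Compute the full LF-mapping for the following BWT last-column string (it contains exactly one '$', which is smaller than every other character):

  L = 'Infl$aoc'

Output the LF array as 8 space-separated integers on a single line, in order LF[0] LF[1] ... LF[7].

Char counts: '$':1, 'I':1, 'a':1, 'c':1, 'f':1, 'l':1, 'n':1, 'o':1
C (first-col start): C('$')=0, C('I')=1, C('a')=2, C('c')=3, C('f')=4, C('l')=5, C('n')=6, C('o')=7
L[0]='I': occ=0, LF[0]=C('I')+0=1+0=1
L[1]='n': occ=0, LF[1]=C('n')+0=6+0=6
L[2]='f': occ=0, LF[2]=C('f')+0=4+0=4
L[3]='l': occ=0, LF[3]=C('l')+0=5+0=5
L[4]='$': occ=0, LF[4]=C('$')+0=0+0=0
L[5]='a': occ=0, LF[5]=C('a')+0=2+0=2
L[6]='o': occ=0, LF[6]=C('o')+0=7+0=7
L[7]='c': occ=0, LF[7]=C('c')+0=3+0=3

Answer: 1 6 4 5 0 2 7 3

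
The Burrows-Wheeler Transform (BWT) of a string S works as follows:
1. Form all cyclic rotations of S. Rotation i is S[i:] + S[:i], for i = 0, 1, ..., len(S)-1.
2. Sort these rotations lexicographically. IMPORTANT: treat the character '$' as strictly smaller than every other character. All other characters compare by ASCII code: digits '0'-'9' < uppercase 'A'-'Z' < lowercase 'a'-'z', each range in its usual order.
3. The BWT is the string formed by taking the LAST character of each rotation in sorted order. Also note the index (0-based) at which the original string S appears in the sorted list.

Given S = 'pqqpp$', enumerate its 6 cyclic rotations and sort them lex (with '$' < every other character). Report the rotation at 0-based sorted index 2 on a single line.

All 6 rotations (rotation i = S[i:]+S[:i]):
  rot[0] = pqqpp$
  rot[1] = qqpp$p
  rot[2] = qpp$pq
  rot[3] = pp$pqq
  rot[4] = p$pqqp
  rot[5] = $pqqpp
Sorted (with $ < everything):
  sorted[0] = $pqqpp
  sorted[1] = p$pqqp
  sorted[2] = pp$pqq
  sorted[3] = pqqpp$
  sorted[4] = qpp$pq
  sorted[5] = qqpp$p
sorted[2] = pp$pqq

Answer: pp$pqq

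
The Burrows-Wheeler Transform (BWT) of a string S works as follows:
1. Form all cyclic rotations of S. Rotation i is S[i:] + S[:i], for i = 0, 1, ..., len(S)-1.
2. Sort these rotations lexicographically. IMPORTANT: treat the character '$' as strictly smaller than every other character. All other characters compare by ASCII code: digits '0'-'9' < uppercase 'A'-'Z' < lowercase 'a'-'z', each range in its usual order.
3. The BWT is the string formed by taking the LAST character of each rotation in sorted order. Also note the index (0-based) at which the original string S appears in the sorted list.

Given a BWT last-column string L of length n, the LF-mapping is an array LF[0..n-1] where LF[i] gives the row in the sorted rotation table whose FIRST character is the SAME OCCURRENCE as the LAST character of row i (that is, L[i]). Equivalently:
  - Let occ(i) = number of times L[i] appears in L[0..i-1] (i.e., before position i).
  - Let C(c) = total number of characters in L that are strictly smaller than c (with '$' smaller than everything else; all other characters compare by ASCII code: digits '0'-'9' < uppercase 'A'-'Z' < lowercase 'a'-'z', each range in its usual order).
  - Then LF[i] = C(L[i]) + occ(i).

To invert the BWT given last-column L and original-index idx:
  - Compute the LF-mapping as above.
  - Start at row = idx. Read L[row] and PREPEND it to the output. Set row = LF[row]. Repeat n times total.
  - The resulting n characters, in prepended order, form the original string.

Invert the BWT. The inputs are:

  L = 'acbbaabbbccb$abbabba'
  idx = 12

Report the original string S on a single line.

Answer: bbbaabcbacbbaabbbca$

Derivation:
LF mapping: 1 17 7 8 2 3 9 10 11 18 19 12 0 4 13 14 5 15 16 6
Walk LF starting at row 12, prepending L[row]:
  step 1: row=12, L[12]='$', prepend. Next row=LF[12]=0
  step 2: row=0, L[0]='a', prepend. Next row=LF[0]=1
  step 3: row=1, L[1]='c', prepend. Next row=LF[1]=17
  step 4: row=17, L[17]='b', prepend. Next row=LF[17]=15
  step 5: row=15, L[15]='b', prepend. Next row=LF[15]=14
  step 6: row=14, L[14]='b', prepend. Next row=LF[14]=13
  step 7: row=13, L[13]='a', prepend. Next row=LF[13]=4
  step 8: row=4, L[4]='a', prepend. Next row=LF[4]=2
  step 9: row=2, L[2]='b', prepend. Next row=LF[2]=7
  step 10: row=7, L[7]='b', prepend. Next row=LF[7]=10
  step 11: row=10, L[10]='c', prepend. Next row=LF[10]=19
  step 12: row=19, L[19]='a', prepend. Next row=LF[19]=6
  step 13: row=6, L[6]='b', prepend. Next row=LF[6]=9
  step 14: row=9, L[9]='c', prepend. Next row=LF[9]=18
  step 15: row=18, L[18]='b', prepend. Next row=LF[18]=16
  step 16: row=16, L[16]='a', prepend. Next row=LF[16]=5
  step 17: row=5, L[5]='a', prepend. Next row=LF[5]=3
  step 18: row=3, L[3]='b', prepend. Next row=LF[3]=8
  step 19: row=8, L[8]='b', prepend. Next row=LF[8]=11
  step 20: row=11, L[11]='b', prepend. Next row=LF[11]=12
Reversed output: bbbaabcbacbbaabbbca$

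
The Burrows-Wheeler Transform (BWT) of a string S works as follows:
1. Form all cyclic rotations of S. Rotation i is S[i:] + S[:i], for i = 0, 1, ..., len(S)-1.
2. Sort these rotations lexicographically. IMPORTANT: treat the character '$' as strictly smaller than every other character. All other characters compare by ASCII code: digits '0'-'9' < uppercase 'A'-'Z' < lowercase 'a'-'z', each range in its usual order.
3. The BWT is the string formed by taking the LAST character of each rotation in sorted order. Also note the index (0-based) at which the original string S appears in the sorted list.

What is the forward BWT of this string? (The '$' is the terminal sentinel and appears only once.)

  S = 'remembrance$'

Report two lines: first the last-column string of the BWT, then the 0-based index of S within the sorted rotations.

Answer: ermncmreeab$
11

Derivation:
All 12 rotations (rotation i = S[i:]+S[:i]):
  rot[0] = remembrance$
  rot[1] = emembrance$r
  rot[2] = membrance$re
  rot[3] = embrance$rem
  rot[4] = mbrance$reme
  rot[5] = brance$remem
  rot[6] = rance$rememb
  rot[7] = ance$remembr
  rot[8] = nce$remembra
  rot[9] = ce$remembran
  rot[10] = e$remembranc
  rot[11] = $remembrance
Sorted (with $ < everything):
  sorted[0] = $remembrance  (last char: 'e')
  sorted[1] = ance$remembr  (last char: 'r')
  sorted[2] = brance$remem  (last char: 'm')
  sorted[3] = ce$remembran  (last char: 'n')
  sorted[4] = e$remembranc  (last char: 'c')
  sorted[5] = embrance$rem  (last char: 'm')
  sorted[6] = emembrance$r  (last char: 'r')
  sorted[7] = mbrance$reme  (last char: 'e')
  sorted[8] = membrance$re  (last char: 'e')
  sorted[9] = nce$remembra  (last char: 'a')
  sorted[10] = rance$rememb  (last char: 'b')
  sorted[11] = remembrance$  (last char: '$')
Last column: ermncmreeab$
Original string S is at sorted index 11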